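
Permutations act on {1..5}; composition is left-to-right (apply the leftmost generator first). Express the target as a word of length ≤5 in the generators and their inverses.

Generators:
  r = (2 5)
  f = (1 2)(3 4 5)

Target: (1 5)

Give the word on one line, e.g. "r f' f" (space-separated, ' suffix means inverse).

r' f' f' f' r

  after r': (2 5)
  after f': (1 2 4 3 5)
  after f': (2 3 4 5)
  after f': (1 2 5)
  after r: (1 5)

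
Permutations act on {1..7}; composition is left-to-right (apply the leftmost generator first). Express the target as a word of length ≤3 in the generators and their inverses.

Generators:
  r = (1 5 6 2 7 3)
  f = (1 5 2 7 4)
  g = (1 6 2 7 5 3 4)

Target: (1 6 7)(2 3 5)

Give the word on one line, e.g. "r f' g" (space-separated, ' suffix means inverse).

  after r: (1 5 6 2 7 3)
  after r: (1 6 7)(2 3 5)

r r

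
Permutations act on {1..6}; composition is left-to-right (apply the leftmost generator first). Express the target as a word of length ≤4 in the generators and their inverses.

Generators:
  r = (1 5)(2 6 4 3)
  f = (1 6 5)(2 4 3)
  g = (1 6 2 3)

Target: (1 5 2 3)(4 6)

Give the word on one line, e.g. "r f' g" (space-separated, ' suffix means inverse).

  after r: (1 5)(2 6 4 3)
  after g': (1 5 3 6 4 2)
  after g': (1 5 2 3)(4 6)

r g' g'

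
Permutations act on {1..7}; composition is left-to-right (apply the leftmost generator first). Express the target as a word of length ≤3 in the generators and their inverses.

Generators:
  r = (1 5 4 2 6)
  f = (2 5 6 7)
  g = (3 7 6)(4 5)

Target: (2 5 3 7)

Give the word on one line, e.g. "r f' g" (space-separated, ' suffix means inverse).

  after f: (2 5 6 7)
  after g': (2 4 5 7)(3 6)
  after g': (2 5 3 7)

f g' g'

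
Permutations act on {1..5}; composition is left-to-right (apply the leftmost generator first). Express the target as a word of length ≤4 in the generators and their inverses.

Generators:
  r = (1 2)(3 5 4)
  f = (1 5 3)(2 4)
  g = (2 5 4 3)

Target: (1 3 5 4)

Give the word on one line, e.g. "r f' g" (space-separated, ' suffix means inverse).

  after f: (1 5 3)(2 4)
  after r: (1 4)(2 3)
  after g: (1 3 5 4)

f r g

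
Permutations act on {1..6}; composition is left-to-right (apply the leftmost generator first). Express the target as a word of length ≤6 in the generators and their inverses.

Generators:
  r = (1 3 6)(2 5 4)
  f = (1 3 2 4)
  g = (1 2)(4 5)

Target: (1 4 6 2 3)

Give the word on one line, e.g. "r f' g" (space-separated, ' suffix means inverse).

  after f': (1 4 2 3)
  after g: (1 5 4)(2 3)
  after r': (1 2)(3 4 6)
  after f: (1 4 6 2 3)

f' g r' f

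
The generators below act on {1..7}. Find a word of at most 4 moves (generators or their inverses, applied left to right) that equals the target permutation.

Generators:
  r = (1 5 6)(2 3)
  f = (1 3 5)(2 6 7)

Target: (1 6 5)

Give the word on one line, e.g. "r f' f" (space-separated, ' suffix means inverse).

  after r: (1 5 6)(2 3)
  after r: (1 6 5)

r r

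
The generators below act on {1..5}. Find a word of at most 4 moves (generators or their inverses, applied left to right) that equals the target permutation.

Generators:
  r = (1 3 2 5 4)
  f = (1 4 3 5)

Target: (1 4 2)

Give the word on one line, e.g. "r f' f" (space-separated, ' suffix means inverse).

f r f

  after f: (1 4 3 5)
  after r: (2 5 3 4)
  after f: (1 4 2)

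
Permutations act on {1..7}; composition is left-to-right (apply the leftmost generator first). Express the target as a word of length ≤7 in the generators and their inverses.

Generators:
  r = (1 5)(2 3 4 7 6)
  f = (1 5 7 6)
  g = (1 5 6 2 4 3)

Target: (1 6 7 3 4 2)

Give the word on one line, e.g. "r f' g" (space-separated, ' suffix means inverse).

  after r': (1 5)(2 6 7 4 3)
  after g': (2 5 3 6 7)
  after f': (1 6 5 3 7 2)
  after g: (1 2 5)(3 7 4)
  after r': (1 6 7 3 4 2)

r' g' f' g r'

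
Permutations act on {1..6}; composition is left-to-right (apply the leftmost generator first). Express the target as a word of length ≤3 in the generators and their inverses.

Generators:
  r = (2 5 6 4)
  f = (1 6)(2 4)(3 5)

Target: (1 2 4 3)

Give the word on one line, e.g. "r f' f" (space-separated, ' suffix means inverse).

f' r f

  after f': (1 6)(2 4)(3 5)
  after r: (1 4 5 3 6)
  after f: (1 2 4 3)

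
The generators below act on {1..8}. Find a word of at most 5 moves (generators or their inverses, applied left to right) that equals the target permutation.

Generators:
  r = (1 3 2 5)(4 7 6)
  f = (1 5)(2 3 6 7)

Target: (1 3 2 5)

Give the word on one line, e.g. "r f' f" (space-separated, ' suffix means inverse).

  after f': (1 5)(2 7 6 3)
  after r: (2 6)(3 5)(4 7)
  after f': (1 5 2 3)(4 6 7)
  after r': (1 2)(3 5)(4 7 6)
  after r': (1 3 2 5)

f' r f' r' r'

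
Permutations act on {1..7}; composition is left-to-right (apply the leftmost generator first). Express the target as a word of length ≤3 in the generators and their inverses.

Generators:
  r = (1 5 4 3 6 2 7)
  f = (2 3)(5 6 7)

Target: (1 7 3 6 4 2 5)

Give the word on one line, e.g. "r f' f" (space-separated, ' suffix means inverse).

  after f': (2 3)(5 7 6)
  after r: (1 5)(2 6 4 3 7)
  after f': (1 7 3 6 4 2 5)

f' r f'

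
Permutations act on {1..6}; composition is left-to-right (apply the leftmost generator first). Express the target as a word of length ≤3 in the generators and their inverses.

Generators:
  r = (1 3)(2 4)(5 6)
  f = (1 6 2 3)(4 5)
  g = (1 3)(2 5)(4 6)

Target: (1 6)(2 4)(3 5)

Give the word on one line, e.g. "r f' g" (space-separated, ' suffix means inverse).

f' r f

  after f': (1 3 2 6)(4 5)
  after r: (2 5)(3 4 6)
  after f: (1 6)(2 4)(3 5)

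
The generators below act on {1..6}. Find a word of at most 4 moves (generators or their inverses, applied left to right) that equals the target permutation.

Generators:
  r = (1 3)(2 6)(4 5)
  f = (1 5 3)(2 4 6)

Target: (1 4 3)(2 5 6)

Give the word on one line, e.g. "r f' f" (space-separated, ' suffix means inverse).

  after r': (1 3)(2 6)(4 5)
  after f': (1 5 2 4)
  after r: (1 4 3)(2 5 6)

r' f' r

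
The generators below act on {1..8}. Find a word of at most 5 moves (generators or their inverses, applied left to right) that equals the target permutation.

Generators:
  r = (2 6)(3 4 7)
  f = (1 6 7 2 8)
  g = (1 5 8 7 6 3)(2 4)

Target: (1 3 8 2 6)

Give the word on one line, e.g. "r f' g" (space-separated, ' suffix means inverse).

r' f' f' f' r

  after r': (2 6)(3 7 4)
  after f': (1 8 2)(3 6 7 4)
  after f': (1 2 8 7 4 3)
  after f': (1 7 4 3 8 6)
  after r: (1 3 8 2 6)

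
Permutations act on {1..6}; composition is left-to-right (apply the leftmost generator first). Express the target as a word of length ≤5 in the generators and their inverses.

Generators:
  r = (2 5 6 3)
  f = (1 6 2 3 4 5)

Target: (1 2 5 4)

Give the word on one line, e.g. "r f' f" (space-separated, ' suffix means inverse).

  after r': (2 3 6 5)
  after f: (1 6)(2 4 5 3)
  after f: (1 2 5 4)

r' f f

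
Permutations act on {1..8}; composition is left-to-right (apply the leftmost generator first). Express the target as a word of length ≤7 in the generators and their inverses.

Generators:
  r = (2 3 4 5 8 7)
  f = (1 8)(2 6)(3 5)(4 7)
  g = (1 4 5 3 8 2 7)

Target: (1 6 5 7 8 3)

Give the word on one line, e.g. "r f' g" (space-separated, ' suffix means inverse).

f g f' r' g'

  after f: (1 8)(2 6)(3 5)(4 7)
  after g: (1 2 6 7 5 8 4)
  after f': (1 6 4 8 7 3 5)
  after r': (1 6 3 4 5)(2 7)
  after g': (1 6 5 7 8 3)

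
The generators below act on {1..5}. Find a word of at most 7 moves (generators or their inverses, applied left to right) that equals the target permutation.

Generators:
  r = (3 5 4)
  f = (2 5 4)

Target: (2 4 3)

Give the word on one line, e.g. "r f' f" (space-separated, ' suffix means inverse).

r f' r' r' r'

  after r: (3 5 4)
  after f': (2 4 3)
  after r': (2 5 3)
  after r': (2 3)(4 5)
  after r': (2 4 3)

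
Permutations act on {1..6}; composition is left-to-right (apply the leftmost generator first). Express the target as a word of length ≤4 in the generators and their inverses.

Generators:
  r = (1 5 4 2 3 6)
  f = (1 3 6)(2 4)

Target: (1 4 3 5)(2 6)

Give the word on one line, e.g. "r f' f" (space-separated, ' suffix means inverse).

  after r': (1 6 3 2 4 5)
  after r': (1 3 4)(2 5 6)
  after r': (1 2)(3 5)(4 6)
  after f': (1 4 3 5)(2 6)

r' r' r' f'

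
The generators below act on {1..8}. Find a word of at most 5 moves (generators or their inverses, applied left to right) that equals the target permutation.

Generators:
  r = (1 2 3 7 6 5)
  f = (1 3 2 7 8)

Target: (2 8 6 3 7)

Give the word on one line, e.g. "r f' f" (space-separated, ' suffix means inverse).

r' f' r

  after r': (1 5 6 7 3 2)
  after f': (1 5 6 2 8 7)
  after r: (2 8 6 3 7)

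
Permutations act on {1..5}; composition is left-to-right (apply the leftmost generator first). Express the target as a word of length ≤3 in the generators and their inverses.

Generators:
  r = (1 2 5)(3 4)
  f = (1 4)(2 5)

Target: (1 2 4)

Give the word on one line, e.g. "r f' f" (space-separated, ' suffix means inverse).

  after r: (1 2 5)(3 4)
  after r: (1 5 2)
  after f: (1 2 4)

r r f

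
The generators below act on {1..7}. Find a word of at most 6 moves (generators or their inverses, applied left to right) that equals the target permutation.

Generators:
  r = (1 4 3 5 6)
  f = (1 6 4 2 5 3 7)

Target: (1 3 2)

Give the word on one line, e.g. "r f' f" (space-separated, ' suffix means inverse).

  after f: (1 6 4 2 5 3 7)
  after r': (1 5 4 2 3 7 6)
  after f: (1 3)(2 7 4 5)
  after r: (1 5 2 7 3 4 6)
  after f: (1 3 2)

f r' f r f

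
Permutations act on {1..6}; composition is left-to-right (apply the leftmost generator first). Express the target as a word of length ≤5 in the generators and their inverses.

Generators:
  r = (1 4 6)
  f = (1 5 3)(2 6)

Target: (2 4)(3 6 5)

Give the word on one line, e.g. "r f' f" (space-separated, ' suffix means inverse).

  after r': (1 6 4)
  after r': (1 4 6)
  after f: (1 4 2 6 5 3)
  after r': (2 4)(3 6 5)

r' r' f r'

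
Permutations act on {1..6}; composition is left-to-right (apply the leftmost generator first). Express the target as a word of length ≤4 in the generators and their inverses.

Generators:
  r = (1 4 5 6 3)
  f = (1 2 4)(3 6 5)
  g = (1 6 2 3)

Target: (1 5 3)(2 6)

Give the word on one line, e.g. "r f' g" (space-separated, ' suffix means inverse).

  after r': (1 3 6 5 4)
  after f': (1 5 2)
  after g: (1 5 3)(2 6)

r' f' g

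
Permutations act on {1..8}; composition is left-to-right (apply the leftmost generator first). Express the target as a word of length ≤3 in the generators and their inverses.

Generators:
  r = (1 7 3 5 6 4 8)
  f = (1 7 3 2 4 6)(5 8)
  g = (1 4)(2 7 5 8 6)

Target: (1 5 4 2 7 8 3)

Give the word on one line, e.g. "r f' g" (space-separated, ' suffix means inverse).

  after f': (1 6 4 2 3 7)(5 8)
  after r': (1 5 4 2 7 8 3)

f' r'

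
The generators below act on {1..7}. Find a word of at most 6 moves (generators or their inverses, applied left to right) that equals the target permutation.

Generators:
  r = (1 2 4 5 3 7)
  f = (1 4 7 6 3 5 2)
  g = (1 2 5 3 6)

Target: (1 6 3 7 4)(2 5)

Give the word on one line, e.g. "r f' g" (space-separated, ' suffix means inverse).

g' f r g f

  after g': (1 6 3 5 2)
  after f: (1 3 2 4 7 6 5)
  after r: (1 7 6 3 4)(2 5)
  after g: (1 7)(2 3 4)
  after f: (1 6 3 7 4)(2 5)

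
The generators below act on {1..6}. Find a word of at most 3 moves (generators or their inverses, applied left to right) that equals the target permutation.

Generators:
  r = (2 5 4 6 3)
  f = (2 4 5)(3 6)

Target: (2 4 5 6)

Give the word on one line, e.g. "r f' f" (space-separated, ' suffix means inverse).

f' r

  after f': (2 5 4)(3 6)
  after r: (2 4 5 6)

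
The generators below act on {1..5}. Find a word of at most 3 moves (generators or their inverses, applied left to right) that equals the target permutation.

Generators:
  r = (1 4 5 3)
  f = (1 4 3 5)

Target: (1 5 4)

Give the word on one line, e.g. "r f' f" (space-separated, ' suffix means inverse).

  after f: (1 4 3 5)
  after r: (1 5 4)

f r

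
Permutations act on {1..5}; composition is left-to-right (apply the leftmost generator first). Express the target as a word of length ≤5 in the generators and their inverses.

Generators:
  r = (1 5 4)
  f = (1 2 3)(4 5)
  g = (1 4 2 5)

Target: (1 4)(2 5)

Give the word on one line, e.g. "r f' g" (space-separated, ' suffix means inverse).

  after f': (1 3 2)(4 5)
  after f': (1 2 3)
  after f': (4 5)
  after g: (1 4)(2 5)

f' f' f' g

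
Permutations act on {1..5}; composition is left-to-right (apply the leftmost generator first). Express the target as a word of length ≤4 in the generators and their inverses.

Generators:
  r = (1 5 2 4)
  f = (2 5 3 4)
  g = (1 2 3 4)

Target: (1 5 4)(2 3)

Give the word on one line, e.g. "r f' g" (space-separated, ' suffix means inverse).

r' f r'

  after r': (1 4 2 5)
  after f: (1 2 3 4 5)
  after r': (1 5 4)(2 3)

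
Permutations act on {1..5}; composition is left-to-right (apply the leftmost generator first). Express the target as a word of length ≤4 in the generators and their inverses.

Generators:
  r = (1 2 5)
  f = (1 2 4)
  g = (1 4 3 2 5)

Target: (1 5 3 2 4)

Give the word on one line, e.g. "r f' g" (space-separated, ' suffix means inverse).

g' g' r

  after g': (1 5 2 3 4)
  after g': (1 2 4 5 3)
  after r: (1 5 3 2 4)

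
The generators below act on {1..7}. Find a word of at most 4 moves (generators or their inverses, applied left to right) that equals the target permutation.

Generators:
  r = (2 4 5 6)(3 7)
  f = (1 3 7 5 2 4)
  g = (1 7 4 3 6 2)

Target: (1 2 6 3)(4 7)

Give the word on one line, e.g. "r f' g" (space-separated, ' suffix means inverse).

r' f' f'

  after r': (2 6 5 4)(3 7)
  after f': (1 4 5 2 6 7)
  after f': (1 2 6 3)(4 7)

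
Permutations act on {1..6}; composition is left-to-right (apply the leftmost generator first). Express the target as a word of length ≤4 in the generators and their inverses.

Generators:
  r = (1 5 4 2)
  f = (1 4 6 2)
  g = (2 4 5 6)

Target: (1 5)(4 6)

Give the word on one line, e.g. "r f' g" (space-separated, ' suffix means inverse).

f r'

  after f: (1 4 6 2)
  after r': (1 5)(4 6)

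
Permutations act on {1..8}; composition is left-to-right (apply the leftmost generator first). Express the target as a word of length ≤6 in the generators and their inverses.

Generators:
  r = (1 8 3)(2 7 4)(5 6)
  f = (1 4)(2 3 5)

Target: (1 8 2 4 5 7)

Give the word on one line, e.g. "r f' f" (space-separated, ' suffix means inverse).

f' f' r' r' f'

  after f': (1 4)(2 5 3)
  after f': (2 3 5)
  after r': (1 3 6 5 4 7 2 8)
  after r': (1 8 3 5 7 4 2)
  after f': (1 8 2 4 5 7)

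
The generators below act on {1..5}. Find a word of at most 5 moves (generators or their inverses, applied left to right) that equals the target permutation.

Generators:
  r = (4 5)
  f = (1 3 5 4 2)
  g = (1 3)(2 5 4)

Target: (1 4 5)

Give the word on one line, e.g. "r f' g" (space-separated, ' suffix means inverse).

  after f': (1 2 4 5 3)
  after r': (1 2 5 3)
  after g': (1 4 5)

f' r' g'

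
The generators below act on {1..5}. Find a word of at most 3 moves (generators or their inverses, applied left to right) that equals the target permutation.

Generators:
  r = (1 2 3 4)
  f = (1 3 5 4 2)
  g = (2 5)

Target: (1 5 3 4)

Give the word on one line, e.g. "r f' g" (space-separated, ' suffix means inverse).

g' f f

  after g': (2 5)
  after f: (1 3 5)(2 4)
  after f: (1 5 3 4)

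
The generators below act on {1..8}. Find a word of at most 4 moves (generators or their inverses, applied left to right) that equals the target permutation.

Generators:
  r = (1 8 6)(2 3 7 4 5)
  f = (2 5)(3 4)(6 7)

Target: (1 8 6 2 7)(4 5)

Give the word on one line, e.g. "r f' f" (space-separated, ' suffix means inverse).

f r' r'

  after f: (2 5)(3 4)(6 7)
  after r': (1 6 3 7 8)(2 4)
  after r': (1 8 6 2 7)(4 5)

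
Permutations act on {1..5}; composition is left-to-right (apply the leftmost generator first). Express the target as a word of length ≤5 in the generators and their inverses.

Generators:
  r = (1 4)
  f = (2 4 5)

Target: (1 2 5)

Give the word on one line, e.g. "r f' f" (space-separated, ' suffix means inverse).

  after r: (1 4)
  after f': (1 2 5 4)
  after r': (1 2 5)

r f' r'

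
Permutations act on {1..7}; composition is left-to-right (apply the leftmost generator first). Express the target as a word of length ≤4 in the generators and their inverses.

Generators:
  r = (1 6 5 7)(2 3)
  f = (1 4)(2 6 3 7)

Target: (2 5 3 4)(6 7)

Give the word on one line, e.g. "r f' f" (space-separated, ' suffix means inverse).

  after f': (1 4)(2 7 3 6)
  after r': (1 4 7 2 5 6 3)
  after f: (2 5 3 4)(6 7)

f' r' f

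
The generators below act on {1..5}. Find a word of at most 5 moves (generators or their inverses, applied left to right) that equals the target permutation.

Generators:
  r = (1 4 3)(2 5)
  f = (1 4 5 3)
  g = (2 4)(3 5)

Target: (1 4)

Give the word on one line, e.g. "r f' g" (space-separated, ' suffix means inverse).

  after g': (2 4)(3 5)
  after r: (1 4 5)(2 3)
  after g: (1 2 5)(3 4)
  after r': (1 5 3)
  after f': (1 4)

g' r g r' f'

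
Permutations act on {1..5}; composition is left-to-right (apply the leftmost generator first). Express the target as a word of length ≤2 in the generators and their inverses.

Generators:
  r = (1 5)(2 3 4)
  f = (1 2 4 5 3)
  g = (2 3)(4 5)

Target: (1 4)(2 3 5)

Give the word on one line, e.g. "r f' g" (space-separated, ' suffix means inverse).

  after f: (1 2 4 5 3)
  after r': (1 4)(2 3 5)

f r'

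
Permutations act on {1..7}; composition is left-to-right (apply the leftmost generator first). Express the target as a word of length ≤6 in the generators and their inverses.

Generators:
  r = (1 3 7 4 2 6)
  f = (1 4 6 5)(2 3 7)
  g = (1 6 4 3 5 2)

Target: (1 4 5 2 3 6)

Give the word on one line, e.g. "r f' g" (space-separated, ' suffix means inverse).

r f' g' f' g

  after r: (1 3 7 4 2 6)
  after f': (1 2 4 7)(5 6)
  after g': (1 5)(2 6 3 4 7)
  after f': (1 6 2 4 3)
  after g: (1 4 5 2 3 6)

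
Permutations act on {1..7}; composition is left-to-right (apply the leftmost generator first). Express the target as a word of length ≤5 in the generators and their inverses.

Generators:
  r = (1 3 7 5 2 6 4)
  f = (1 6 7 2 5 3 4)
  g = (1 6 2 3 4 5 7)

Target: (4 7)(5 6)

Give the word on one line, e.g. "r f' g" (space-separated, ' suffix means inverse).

g f f r g'

  after g: (1 6 2 3 4 5 7)
  after f: (1 7 6 5 2 4 3)
  after f: (1 2)(3 6)
  after r: (1 6 7 5 2 3 4)
  after g': (4 7)(5 6)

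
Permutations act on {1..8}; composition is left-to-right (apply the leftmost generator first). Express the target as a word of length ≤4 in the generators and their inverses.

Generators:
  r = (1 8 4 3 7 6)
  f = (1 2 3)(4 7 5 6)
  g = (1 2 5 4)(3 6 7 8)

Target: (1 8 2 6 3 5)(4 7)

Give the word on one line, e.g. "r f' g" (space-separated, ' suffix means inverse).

g f' r

  after g: (1 2 5 4)(3 6 7 8)
  after f': (2 7 8)(3 5 6 4)
  after r: (1 8 2 6 3 5)(4 7)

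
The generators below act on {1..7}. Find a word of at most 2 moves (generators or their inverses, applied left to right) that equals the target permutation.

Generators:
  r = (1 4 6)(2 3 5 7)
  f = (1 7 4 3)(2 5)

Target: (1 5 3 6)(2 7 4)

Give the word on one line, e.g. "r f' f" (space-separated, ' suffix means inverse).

  after f': (1 3 4 7)(2 5)
  after r: (1 5 3 6)(2 7 4)

f' r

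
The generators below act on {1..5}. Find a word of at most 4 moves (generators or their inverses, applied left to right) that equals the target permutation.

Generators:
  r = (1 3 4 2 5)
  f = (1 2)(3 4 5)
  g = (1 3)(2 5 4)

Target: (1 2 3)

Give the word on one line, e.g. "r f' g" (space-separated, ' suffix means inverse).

g r g

  after g: (1 3)(2 5 4)
  after r: (1 4 5 2)
  after g: (1 2 3)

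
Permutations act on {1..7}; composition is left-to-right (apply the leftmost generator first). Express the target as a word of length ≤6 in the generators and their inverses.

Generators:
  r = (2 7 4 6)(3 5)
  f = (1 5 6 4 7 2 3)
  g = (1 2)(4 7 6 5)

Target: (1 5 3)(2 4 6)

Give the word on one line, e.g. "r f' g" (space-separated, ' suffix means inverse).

  after r: (2 7 4 6)(3 5)
  after g: (1 2 6)(3 4 5)
  after r': (1 6)(2 4 3 7)
  after r': (1 4 5 3 2 7 6)
  after g': (1 5 3)(2 4 6)

r g r' r' g'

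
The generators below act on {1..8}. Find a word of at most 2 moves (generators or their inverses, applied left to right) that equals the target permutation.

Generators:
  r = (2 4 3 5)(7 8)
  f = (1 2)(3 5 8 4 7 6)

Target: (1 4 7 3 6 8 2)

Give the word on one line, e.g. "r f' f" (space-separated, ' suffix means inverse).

  after f': (1 2)(3 6 7 4 8 5)
  after r: (1 4 7 3 6 8 2)

f' r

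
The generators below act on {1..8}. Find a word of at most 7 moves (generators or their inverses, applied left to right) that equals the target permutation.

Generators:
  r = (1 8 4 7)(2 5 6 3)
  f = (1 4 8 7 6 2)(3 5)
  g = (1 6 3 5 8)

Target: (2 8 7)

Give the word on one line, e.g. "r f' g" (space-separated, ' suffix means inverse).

  after f: (1 4 8 7 6 2)(3 5)
  after r': (1 8 4)(2 7 5 6 3)
  after g': (1 5)(2 7 3)(4 8)
  after r: (1 6 3 5 8 7 2)
  after g': (2 8 7)

f r' g' r g'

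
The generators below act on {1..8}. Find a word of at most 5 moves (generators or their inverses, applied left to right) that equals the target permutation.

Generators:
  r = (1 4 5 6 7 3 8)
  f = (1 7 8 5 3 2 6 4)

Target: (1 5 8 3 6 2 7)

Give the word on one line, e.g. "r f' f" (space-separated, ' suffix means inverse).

  after r: (1 4 5 6 7 3 8)
  after f: (2 6 8 7)(3 5 4)
  after f: (1 7 6 5)(2 4)
  after f: (1 8 5 7 4 6 3 2)
  after f: (1 5 8 3 6 2 7)

r f f f f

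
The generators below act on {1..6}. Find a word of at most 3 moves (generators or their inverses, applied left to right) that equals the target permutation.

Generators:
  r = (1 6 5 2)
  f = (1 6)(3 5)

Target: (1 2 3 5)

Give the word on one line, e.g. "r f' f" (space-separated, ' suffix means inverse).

  after r': (1 2 5 6)
  after f: (1 2 3 5)

r' f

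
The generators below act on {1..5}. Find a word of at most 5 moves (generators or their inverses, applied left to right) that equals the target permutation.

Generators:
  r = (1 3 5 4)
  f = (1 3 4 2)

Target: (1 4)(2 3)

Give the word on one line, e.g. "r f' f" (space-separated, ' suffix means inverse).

r f' r f

  after r: (1 3 5 4)
  after f': (2 4)(3 5)
  after r: (1 3 4 2)
  after f: (1 4)(2 3)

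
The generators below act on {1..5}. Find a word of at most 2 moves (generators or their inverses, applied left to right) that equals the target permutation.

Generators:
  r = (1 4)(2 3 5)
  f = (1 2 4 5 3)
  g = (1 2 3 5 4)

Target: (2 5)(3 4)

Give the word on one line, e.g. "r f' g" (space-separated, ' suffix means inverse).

f g'

  after f: (1 2 4 5 3)
  after g': (2 5)(3 4)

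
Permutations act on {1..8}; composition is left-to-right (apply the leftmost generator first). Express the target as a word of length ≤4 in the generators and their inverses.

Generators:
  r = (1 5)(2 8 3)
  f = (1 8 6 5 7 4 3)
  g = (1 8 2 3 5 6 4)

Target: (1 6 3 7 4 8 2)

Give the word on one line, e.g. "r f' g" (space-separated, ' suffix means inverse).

g f

  after g: (1 8 2 3 5 6 4)
  after f: (1 6 3 7 4 8 2)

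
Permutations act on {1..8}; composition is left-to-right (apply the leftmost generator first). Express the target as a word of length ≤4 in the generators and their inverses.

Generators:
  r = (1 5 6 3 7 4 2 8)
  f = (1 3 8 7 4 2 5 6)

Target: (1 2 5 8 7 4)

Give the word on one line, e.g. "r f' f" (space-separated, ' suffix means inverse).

f f r'

  after f: (1 3 8 7 4 2 5 6)
  after f: (1 8 4 5)(2 6 3 7)
  after r': (1 2 5 8 7 4)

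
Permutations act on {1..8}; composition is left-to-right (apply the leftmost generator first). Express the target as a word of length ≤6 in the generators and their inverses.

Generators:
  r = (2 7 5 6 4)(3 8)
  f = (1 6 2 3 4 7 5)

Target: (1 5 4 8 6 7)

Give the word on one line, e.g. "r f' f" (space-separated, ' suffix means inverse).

  after f': (1 5 7 4 3 2 6)
  after r: (1 6)(2 4 8 3 7)
  after f': (2 3 4 8)(5 7 6)
  after f': (1 5 4 8 6 7)

f' r f' f'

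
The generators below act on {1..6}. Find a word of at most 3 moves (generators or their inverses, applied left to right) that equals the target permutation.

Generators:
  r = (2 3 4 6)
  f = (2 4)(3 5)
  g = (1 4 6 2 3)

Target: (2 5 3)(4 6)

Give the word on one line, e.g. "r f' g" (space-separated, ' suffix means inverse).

r f

  after r: (2 3 4 6)
  after f: (2 5 3)(4 6)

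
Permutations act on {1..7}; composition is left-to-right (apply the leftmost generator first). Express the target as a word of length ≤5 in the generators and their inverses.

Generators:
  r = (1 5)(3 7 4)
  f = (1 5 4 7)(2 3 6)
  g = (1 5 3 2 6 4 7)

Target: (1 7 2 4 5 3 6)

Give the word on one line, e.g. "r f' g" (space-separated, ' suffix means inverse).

  after f': (1 7 4 5)(2 6 3)
  after r: (1 4)(2 6 7 3)
  after g: (1 7 2 4 5 3 6)

f' r g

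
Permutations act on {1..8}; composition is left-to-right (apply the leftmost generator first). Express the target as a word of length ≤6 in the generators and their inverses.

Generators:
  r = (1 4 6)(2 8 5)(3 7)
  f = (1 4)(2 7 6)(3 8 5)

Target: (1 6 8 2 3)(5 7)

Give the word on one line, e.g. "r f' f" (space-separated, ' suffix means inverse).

  after r: (1 4 6)(2 8 5)(3 7)
  after r: (1 6 4)(2 5 8)
  after r: (3 7)
  after f: (1 4)(2 7 8 5 3 6)
  after r: (1 6 8 2 3)(5 7)

r r r f r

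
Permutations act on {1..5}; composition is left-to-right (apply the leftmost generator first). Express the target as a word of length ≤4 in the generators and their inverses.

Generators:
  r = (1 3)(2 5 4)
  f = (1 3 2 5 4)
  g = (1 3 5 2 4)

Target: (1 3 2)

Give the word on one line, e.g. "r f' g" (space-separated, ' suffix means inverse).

  after r: (1 3)(2 5 4)
  after r: (2 4 5)
  after f: (1 3 2)

r r f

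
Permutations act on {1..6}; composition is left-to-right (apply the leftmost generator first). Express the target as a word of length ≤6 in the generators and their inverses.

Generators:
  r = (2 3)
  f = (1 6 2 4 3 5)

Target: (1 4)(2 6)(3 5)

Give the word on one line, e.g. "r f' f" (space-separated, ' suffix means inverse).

  after r': (2 3)
  after f: (1 6 2 5)(3 4)
  after f: (1 2)(4 5 6)
  after f: (1 4)(2 6 3 5)
  after r': (1 4)(2 6)(3 5)

r' f f f r'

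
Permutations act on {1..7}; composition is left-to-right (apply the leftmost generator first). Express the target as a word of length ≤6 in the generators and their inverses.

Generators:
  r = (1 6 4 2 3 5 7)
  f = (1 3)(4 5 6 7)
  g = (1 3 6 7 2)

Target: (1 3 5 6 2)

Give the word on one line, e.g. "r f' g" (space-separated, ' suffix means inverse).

  after f: (1 3)(4 5 6 7)
  after r: (1 5 4 7 2 3 6)
  after g: (1 5 4 2 6 3 7)
  after r': (1 3 5 6 2)

f r g r'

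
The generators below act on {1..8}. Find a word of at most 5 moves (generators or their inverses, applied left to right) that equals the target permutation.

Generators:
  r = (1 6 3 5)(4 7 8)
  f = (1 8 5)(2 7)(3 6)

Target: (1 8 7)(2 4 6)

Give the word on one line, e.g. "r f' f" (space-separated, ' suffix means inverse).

  after r': (1 5 3 6)(4 8 7)
  after f: (2 7 4 5 6 8)
  after r': (1 5)(2 4 3 6 7 8)
  after f': (1 8 7)(2 4 6)

r' f r' f'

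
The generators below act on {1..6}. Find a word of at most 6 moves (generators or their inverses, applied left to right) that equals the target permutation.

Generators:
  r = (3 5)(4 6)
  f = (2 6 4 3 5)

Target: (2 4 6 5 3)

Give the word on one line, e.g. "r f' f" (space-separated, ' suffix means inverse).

r f r r r

  after r: (3 5)(4 6)
  after f: (2 6 3)
  after r: (2 4 6 5 3)
  after r: (2 6 3)
  after r: (2 4 6 5 3)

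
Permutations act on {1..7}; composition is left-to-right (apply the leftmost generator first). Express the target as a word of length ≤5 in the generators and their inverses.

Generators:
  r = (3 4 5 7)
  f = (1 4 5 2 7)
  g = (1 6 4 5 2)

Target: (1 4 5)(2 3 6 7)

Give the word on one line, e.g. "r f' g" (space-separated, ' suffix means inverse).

f g' r g' f

  after f: (1 4 5 2 7)
  after g': (1 6)(2 7)
  after r: (1 6)(2 3 4 5 7)
  after g': (2 3 6)(5 7)
  after f: (1 4 5)(2 3 6 7)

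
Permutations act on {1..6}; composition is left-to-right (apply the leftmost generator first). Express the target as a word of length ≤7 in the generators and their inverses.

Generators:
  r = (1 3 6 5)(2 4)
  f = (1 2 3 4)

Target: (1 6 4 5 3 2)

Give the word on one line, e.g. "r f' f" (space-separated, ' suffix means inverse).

r r r f' r'

  after r: (1 3 6 5)(2 4)
  after r: (1 6)(3 5)
  after r: (1 5 6 3)(2 4)
  after f': (1 5 6 2 3 4)
  after r': (1 6 4 5 3 2)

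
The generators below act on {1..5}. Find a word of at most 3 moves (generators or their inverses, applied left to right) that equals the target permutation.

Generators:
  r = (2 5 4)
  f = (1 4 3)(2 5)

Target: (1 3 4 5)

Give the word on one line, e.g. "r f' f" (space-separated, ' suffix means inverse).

  after r: (2 5 4)
  after f': (1 3 4 5)

r f'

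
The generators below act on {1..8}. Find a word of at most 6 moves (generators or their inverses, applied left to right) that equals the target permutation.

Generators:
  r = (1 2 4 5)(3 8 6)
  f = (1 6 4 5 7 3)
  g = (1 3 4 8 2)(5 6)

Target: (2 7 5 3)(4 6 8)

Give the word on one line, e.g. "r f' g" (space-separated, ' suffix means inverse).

g' f' r' f' g'

  after g': (1 2 8 4 3)(5 6)
  after f': (1 2 8 6 4 7 5)
  after r': (2 3 6)(4 7)
  after f': (1 3)(2 7 6)(4 5)
  after g': (2 7 5 3)(4 6 8)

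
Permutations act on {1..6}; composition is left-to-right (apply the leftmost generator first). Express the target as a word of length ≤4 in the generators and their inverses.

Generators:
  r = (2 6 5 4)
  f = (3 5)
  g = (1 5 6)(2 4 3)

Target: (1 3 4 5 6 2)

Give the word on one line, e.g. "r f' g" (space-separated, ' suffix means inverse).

r g f r'

  after r: (2 6 5 4)
  after g: (1 5 3 2)
  after f: (1 3 2)
  after r': (1 3 4 5 6 2)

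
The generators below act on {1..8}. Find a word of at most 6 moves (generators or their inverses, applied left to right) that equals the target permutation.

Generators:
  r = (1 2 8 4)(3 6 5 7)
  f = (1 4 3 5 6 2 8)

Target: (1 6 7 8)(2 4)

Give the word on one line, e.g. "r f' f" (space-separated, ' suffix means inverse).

  after f': (1 8 2 6 5 3 4)
  after r': (1 2 3 8)(5 7)
  after f': (1 6 5 7 3 2 4)
  after f': (1 5 7 4 8 2)(3 6)
  after r': (1 6 7 8)(2 4)

f' r' f' f' r'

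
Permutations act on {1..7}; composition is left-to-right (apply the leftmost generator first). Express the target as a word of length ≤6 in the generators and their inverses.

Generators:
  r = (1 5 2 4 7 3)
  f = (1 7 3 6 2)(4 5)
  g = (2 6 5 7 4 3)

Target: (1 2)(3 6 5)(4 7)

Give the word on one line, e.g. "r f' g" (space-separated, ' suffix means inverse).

  after g': (2 3 4 7 5 6)
  after r: (1 5 6 4 3 7 2)
  after g': (1 6 7 3 5 2)
  after g': (1 2)(3 6 5)(4 7)

g' r g' g'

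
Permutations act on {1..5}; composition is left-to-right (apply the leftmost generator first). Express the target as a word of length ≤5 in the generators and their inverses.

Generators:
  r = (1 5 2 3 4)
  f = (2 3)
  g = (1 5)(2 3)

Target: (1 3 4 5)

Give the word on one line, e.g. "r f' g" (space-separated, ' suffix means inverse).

  after f': (2 3)
  after g': (1 5)
  after r: (1 2 3 4)
  after g: (1 3 4 5)

f' g' r g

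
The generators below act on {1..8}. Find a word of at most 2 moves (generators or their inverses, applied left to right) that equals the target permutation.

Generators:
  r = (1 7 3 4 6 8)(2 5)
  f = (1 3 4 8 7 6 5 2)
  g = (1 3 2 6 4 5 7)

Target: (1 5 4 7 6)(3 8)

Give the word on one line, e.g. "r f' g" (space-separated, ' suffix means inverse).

f' r'

  after f': (1 2 5 6 7 8 4 3)
  after r': (1 5 4 7 6)(3 8)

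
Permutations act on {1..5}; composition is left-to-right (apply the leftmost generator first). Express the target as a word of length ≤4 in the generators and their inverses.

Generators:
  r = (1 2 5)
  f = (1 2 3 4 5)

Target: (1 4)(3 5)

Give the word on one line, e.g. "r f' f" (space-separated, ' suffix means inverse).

  after f': (1 5 4 3 2)
  after f': (1 4 2 5 3)
  after r: (1 4 5 3 2)
  after r: (1 4)(3 5)

f' f' r r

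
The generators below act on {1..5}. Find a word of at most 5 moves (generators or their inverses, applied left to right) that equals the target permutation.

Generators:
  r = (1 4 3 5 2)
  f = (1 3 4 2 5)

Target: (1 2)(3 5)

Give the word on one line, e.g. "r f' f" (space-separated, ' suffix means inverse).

  after r': (1 2 5 3 4)
  after r': (1 5 4 2 3)
  after f': (1 2)(3 5)

r' r' f'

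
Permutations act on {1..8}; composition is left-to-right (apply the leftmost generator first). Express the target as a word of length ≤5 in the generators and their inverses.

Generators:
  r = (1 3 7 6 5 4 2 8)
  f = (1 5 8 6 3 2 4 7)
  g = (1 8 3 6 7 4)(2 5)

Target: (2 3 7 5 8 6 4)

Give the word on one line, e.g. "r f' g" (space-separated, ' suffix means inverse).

g' f' r' g

  after g': (1 4 7 6 3 8)(2 5)
  after f': (1 2)(3 5)(7 8)
  after r': (1 4 5)(2 8 3 6 7)
  after g: (2 3 7 5 8 6 4)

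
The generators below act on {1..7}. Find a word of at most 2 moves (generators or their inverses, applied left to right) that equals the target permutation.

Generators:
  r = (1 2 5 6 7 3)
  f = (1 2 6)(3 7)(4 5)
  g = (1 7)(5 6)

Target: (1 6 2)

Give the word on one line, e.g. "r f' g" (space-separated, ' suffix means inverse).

  after f: (1 2 6)(3 7)(4 5)
  after f: (1 6 2)

f f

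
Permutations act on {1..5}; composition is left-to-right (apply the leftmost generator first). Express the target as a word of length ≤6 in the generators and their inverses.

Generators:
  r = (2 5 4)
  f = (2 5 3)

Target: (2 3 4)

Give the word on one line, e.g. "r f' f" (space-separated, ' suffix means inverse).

  after r: (2 5 4)
  after f': (3 5 4)
  after r: (2 5)(3 4)
  after f: (2 3 4)

r f' r f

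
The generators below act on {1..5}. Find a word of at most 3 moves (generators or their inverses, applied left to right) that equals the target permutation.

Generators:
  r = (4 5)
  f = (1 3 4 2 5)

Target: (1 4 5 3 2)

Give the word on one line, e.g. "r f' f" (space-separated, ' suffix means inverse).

f f

  after f: (1 3 4 2 5)
  after f: (1 4 5 3 2)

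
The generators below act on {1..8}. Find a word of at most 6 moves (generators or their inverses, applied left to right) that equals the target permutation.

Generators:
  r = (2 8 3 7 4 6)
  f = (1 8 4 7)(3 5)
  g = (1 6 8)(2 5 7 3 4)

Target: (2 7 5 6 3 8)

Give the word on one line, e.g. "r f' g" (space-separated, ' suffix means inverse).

  after r: (2 8 3 7 4 6)
  after g: (1 6 5 7 2)(4 8)
  after r: (1 2)(3 7 8 6 5 4)
  after r: (1 8 2)(3 4 7)(5 6)
  after f': (2 7 5 6 3 8)

r g r r f'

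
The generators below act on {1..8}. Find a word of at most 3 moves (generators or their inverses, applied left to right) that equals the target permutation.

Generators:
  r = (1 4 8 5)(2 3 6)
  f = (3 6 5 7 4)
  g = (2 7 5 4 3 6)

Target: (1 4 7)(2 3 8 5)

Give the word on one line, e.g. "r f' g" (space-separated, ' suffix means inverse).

f' r

  after f': (3 4 7 5 6)
  after r: (1 4 7)(2 3 8 5)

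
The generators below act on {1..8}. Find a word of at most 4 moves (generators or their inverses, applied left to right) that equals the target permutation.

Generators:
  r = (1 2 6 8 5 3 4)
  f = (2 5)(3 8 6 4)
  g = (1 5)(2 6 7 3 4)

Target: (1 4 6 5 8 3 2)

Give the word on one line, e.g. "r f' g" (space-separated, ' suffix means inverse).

f' f' r'

  after f': (2 5)(3 4 6 8)
  after f': (3 6)(4 8)
  after r': (1 4 6 5 8 3 2)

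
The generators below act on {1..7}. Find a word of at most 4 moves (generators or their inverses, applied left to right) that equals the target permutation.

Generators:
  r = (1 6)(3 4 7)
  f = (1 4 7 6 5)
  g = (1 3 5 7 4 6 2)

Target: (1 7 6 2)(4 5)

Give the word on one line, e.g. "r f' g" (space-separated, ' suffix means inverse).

r g' r

  after r: (1 6)(3 4 7)
  after g': (1 4 5 3 7)(2 6)
  after r: (1 7 6 2)(4 5)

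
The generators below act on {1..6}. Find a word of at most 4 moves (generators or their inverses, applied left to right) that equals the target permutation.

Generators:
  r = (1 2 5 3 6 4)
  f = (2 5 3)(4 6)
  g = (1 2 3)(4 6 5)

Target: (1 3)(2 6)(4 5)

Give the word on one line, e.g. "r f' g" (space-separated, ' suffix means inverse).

  after r': (1 4 6 3 5 2)
  after r': (1 6 5)(2 4 3)
  after r': (1 3)(2 6)(4 5)

r' r' r'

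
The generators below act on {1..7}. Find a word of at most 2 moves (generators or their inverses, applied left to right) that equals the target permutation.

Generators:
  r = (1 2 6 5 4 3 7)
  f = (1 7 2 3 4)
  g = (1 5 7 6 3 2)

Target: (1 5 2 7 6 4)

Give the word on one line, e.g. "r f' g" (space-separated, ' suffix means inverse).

g f

  after g: (1 5 7 6 3 2)
  after f: (1 5 2 7 6 4)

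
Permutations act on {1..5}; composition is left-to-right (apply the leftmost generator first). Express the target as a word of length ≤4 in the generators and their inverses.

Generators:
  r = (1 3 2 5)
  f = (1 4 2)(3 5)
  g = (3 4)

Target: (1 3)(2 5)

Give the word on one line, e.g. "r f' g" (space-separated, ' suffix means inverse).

f f f r

  after f: (1 4 2)(3 5)
  after f: (1 2 4)
  after f: (3 5)
  after r: (1 3)(2 5)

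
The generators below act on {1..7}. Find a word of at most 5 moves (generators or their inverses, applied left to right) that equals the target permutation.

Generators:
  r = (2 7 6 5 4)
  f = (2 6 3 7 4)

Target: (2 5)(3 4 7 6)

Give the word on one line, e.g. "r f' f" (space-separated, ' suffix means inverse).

r' r' f' f' f'

  after r': (2 4 5 6 7)
  after r': (2 5 7 4 6)
  after f': (2 5 3 6 4)
  after f': (2 5 6 7 3)
  after f': (2 5)(3 4 7 6)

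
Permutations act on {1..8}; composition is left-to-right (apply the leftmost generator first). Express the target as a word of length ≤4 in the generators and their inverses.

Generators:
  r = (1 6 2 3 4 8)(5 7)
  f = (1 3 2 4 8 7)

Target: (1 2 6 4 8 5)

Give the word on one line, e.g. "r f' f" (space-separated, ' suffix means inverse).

r f' r

  after r: (1 6 2 3 4 8)(5 7)
  after f': (1 6 3 2)(5 8 7)
  after r: (1 2 6 4 8 5)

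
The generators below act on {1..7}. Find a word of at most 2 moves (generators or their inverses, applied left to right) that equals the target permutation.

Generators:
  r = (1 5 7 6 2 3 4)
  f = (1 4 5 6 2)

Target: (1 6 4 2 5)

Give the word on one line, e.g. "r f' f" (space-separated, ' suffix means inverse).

f' f'

  after f': (1 2 6 5 4)
  after f': (1 6 4 2 5)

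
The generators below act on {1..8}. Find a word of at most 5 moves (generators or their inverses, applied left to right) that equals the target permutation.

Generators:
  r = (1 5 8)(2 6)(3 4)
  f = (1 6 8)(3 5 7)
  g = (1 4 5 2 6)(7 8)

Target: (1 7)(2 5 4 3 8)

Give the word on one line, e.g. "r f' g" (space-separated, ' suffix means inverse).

  after r': (1 8 5)(2 6)(3 4)
  after g: (1 7 8 2)(3 5 4)
  after r': (1 7 5 3)(2 8 6)
  after r': (1 7)(2 5 4 3 8)

r' g r' r'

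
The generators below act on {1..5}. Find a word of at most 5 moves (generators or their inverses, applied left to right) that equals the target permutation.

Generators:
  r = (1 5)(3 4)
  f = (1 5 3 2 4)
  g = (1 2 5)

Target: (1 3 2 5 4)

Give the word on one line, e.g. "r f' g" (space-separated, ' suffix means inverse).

g' r f' r'

  after g': (1 5 2)
  after r: (2 5)(3 4)
  after f': (1 4 5 3 2)
  after r': (1 3 2 5 4)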